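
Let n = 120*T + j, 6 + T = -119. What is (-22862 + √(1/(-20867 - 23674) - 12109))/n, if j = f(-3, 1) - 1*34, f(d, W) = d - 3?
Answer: 11431/7520 - I*√54474043970/31899840 ≈ 1.5201 - 0.0073166*I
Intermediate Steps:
T = -125 (T = -6 - 119 = -125)
f(d, W) = -3 + d
j = -40 (j = (-3 - 3) - 1*34 = -6 - 34 = -40)
n = -15040 (n = 120*(-125) - 40 = -15000 - 40 = -15040)
(-22862 + √(1/(-20867 - 23674) - 12109))/n = (-22862 + √(1/(-20867 - 23674) - 12109))/(-15040) = (-22862 + √(1/(-44541) - 12109))*(-1/15040) = (-22862 + √(-1/44541 - 12109))*(-1/15040) = (-22862 + √(-539346970/44541))*(-1/15040) = (-22862 + I*√54474043970/2121)*(-1/15040) = 11431/7520 - I*√54474043970/31899840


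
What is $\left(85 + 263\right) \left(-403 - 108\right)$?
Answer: $-177828$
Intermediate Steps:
$\left(85 + 263\right) \left(-403 - 108\right) = 348 \left(-511\right) = -177828$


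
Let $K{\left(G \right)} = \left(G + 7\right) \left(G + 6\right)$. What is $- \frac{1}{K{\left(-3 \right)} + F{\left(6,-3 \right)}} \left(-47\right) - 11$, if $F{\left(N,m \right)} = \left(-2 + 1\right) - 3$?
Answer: $- \frac{41}{8} \approx -5.125$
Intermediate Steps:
$F{\left(N,m \right)} = -4$ ($F{\left(N,m \right)} = -1 - 3 = -4$)
$K{\left(G \right)} = \left(6 + G\right) \left(7 + G\right)$ ($K{\left(G \right)} = \left(7 + G\right) \left(6 + G\right) = \left(6 + G\right) \left(7 + G\right)$)
$- \frac{1}{K{\left(-3 \right)} + F{\left(6,-3 \right)}} \left(-47\right) - 11 = - \frac{1}{\left(42 + \left(-3\right)^{2} + 13 \left(-3\right)\right) - 4} \left(-47\right) - 11 = - \frac{1}{\left(42 + 9 - 39\right) - 4} \left(-47\right) - 11 = - \frac{1}{12 - 4} \left(-47\right) - 11 = - \frac{1}{8} \left(-47\right) - 11 = \left(-1\right) \frac{1}{8} \left(-47\right) - 11 = \left(- \frac{1}{8}\right) \left(-47\right) - 11 = \frac{47}{8} - 11 = - \frac{41}{8}$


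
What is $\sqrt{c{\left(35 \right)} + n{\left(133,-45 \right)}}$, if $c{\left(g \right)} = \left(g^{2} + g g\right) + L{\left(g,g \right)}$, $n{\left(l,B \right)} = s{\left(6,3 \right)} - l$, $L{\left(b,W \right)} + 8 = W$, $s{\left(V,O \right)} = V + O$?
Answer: $\sqrt{2353} \approx 48.508$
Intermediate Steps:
$s{\left(V,O \right)} = O + V$
$L{\left(b,W \right)} = -8 + W$
$n{\left(l,B \right)} = 9 - l$ ($n{\left(l,B \right)} = \left(3 + 6\right) - l = 9 - l$)
$c{\left(g \right)} = -8 + g + 2 g^{2}$ ($c{\left(g \right)} = \left(g^{2} + g g\right) + \left(-8 + g\right) = \left(g^{2} + g^{2}\right) + \left(-8 + g\right) = 2 g^{2} + \left(-8 + g\right) = -8 + g + 2 g^{2}$)
$\sqrt{c{\left(35 \right)} + n{\left(133,-45 \right)}} = \sqrt{\left(-8 + 35 + 2 \cdot 35^{2}\right) + \left(9 - 133\right)} = \sqrt{\left(-8 + 35 + 2 \cdot 1225\right) + \left(9 - 133\right)} = \sqrt{\left(-8 + 35 + 2450\right) - 124} = \sqrt{2477 - 124} = \sqrt{2353}$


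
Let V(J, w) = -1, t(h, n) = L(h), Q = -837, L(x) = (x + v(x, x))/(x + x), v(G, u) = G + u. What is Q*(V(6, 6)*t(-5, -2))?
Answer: 2511/2 ≈ 1255.5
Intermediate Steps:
L(x) = 3/2 (L(x) = (x + (x + x))/(x + x) = (x + 2*x)/((2*x)) = (3*x)*(1/(2*x)) = 3/2)
t(h, n) = 3/2
Q*(V(6, 6)*t(-5, -2)) = -(-837)*3/2 = -837*(-3/2) = 2511/2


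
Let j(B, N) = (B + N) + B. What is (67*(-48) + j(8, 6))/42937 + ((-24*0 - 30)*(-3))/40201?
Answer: -124537664/1726110337 ≈ -0.072149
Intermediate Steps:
j(B, N) = N + 2*B
(67*(-48) + j(8, 6))/42937 + ((-24*0 - 30)*(-3))/40201 = (67*(-48) + (6 + 2*8))/42937 + ((-24*0 - 30)*(-3))/40201 = (-3216 + (6 + 16))*(1/42937) + ((0 - 30)*(-3))*(1/40201) = (-3216 + 22)*(1/42937) - 30*(-3)*(1/40201) = -3194*1/42937 + 90*(1/40201) = -3194/42937 + 90/40201 = -124537664/1726110337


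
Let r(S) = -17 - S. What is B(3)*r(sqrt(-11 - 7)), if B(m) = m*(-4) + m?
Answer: 153 + 27*I*sqrt(2) ≈ 153.0 + 38.184*I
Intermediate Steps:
B(m) = -3*m (B(m) = -4*m + m = -3*m)
B(3)*r(sqrt(-11 - 7)) = (-3*3)*(-17 - sqrt(-11 - 7)) = -9*(-17 - sqrt(-18)) = -9*(-17 - 3*I*sqrt(2)) = 153 + 27*I*sqrt(2)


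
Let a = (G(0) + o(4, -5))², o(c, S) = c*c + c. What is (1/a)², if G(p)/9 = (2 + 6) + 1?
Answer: 1/104060401 ≈ 9.6098e-9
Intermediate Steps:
G(p) = 81 (G(p) = 9*((2 + 6) + 1) = 9*(8 + 1) = 9*9 = 81)
o(c, S) = c + c² (o(c, S) = c² + c = c + c²)
a = 10201 (a = (81 + 4*(1 + 4))² = (81 + 4*5)² = (81 + 20)² = 101² = 10201)
(1/a)² = (1/10201)² = 1/104060401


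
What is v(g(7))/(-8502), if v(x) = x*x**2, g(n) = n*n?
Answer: -117649/8502 ≈ -13.838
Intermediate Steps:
g(n) = n**2
v(x) = x**3
v(g(7))/(-8502) = (7**2)**3/(-8502) = 49**3*(-1/8502) = 117649*(-1/8502) = -117649/8502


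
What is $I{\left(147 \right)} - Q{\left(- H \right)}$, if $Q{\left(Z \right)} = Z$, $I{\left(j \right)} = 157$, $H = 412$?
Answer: $569$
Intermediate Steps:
$I{\left(147 \right)} - Q{\left(- H \right)} = 157 - \left(-1\right) 412 = 157 - -412 = 157 + 412 = 569$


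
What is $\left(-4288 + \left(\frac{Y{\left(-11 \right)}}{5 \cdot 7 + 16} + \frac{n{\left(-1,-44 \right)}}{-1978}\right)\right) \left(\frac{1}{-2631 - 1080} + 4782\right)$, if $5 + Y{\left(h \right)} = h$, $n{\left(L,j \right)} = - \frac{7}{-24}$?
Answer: $- \frac{61414867188162215}{2994866064} \approx -2.0507 \cdot 10^{7}$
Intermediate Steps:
$n{\left(L,j \right)} = \frac{7}{24}$ ($n{\left(L,j \right)} = \left(-7\right) \left(- \frac{1}{24}\right) = \frac{7}{24}$)
$Y{\left(h \right)} = -5 + h$
$\left(-4288 + \left(\frac{Y{\left(-11 \right)}}{5 \cdot 7 + 16} + \frac{n{\left(-1,-44 \right)}}{-1978}\right)\right) \left(\frac{1}{-2631 - 1080} + 4782\right) = \left(-4288 + \left(\frac{-5 - 11}{5 \cdot 7 + 16} + \frac{7}{24 \left(-1978\right)}\right)\right) \left(\frac{1}{-2631 - 1080} + 4782\right) = \left(-4288 + \left(- \frac{16}{35 + 16} + \frac{7}{24} \left(- \frac{1}{1978}\right)\right)\right) \left(\frac{1}{-3711} + 4782\right) = \left(-4288 - \left(\frac{7}{47472} + \frac{16}{51}\right)\right) \left(- \frac{1}{3711} + 4782\right) = \left(-4288 - \frac{253303}{807024}\right) \frac{17746001}{3711} = \left(- \frac{3460772215}{807024}\right) \frac{17746001}{3711} = - \frac{61414867188162215}{2994866064}$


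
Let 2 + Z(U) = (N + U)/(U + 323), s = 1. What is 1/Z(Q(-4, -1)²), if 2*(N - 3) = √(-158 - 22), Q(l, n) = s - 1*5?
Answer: -223401/434326 - 1017*I*√5/434326 ≈ -0.51436 - 0.0052359*I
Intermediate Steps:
Q(l, n) = -4 (Q(l, n) = 1 - 1*5 = 1 - 5 = -4)
N = 3 + 3*I*√5 (N = 3 + √(-158 - 22)/2 = 3 + √(-180)/2 = 3 + (6*I*√5)/2 = 3 + 3*I*√5 ≈ 3.0 + 6.7082*I)
Z(U) = -2 + (3 + U + 3*I*√5)/(323 + U) (Z(U) = -2 + ((3 + 3*I*√5) + U)/(U + 323) = -2 + (3 + U + 3*I*√5)/(323 + U))
1/Z(Q(-4, -1)²) = 1/((-643 - 1*(-4)² + 3*I*√5)/(323 + (-4)²)) = 1/((-643 - 1*16 + 3*I*√5)/(323 + 16)) = 1/((-643 - 16 + 3*I*√5)/339) = 1/((-659 + 3*I*√5)/339) = 1/(-659/339 + I*√5/113)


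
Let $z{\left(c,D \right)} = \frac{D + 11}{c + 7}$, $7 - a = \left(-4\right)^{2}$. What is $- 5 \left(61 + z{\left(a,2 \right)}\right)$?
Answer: $- \frac{545}{2} \approx -272.5$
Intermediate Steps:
$a = -9$ ($a = 7 - \left(-4\right)^{2} = 7 - 16 = -9$)
$z{\left(c,D \right)} = \frac{11 + D}{7 + c}$
$- 5 \left(61 + z{\left(a,2 \right)}\right) = - 5 \left(61 + \frac{11 + 2}{7 - 9}\right) = - 5 \left(61 + \frac{1}{-2} \cdot 13\right) = - 5 \left(61 - \frac{13}{2}\right) = \left(-5\right) \frac{109}{2} = - \frac{545}{2}$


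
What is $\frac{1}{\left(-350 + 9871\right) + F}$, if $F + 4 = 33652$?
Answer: $\frac{1}{43169} \approx 2.3165 \cdot 10^{-5}$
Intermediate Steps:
$F = 33648$ ($F = -4 + 33652 = 33648$)
$\frac{1}{\left(-350 + 9871\right) + F} = \frac{1}{\left(-350 + 9871\right) + 33648} = \frac{1}{9521 + 33648} = \frac{1}{43169}$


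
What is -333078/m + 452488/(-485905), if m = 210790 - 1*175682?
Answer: -88865107147/8529576370 ≈ -10.418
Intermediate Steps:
m = 35108 (m = 210790 - 175682 = 35108)
-333078/m + 452488/(-485905) = -333078/35108 + 452488/(-485905) = -333078*1/35108 + 452488*(-1/485905) = -166539/17554 - 452488/485905 = -88865107147/8529576370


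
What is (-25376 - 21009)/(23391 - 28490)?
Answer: 46385/5099 ≈ 9.0969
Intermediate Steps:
(-25376 - 21009)/(23391 - 28490) = -46385/(-5099) = -46385*(-1/5099) = 46385/5099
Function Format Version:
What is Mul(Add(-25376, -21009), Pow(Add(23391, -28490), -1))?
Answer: Rational(46385, 5099) ≈ 9.0969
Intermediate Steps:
Mul(Add(-25376, -21009), Pow(Add(23391, -28490), -1)) = Mul(-46385, Pow(-5099, -1)) = Mul(-46385, Rational(-1, 5099)) = Rational(46385, 5099)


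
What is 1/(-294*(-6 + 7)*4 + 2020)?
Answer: 1/844 ≈ 0.0011848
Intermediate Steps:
1/(-294*(-6 + 7)*4 + 2020) = 1/(-294*4 + 2020) = 1/(-1176 + 2020) = 1/844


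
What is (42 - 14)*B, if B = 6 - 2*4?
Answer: -56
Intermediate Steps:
B = -2 (B = 6 - 8 = -2)
(42 - 14)*B = (42 - 14)*(-2) = 28*(-2) = -56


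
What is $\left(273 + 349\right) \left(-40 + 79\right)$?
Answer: $24258$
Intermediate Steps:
$\left(273 + 349\right) \left(-40 + 79\right) = 622 \cdot 39 = 24258$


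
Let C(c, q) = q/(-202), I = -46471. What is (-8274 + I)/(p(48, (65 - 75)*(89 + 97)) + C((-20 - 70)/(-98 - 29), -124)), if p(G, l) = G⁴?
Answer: -5529245/536150078 ≈ -0.010313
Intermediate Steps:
C(c, q) = -q/202 (C(c, q) = q*(-1/202) = -q/202)
(-8274 + I)/(p(48, (65 - 75)*(89 + 97)) + C((-20 - 70)/(-98 - 29), -124)) = (-8274 - 46471)/(48⁴ - 1/202*(-124)) = -54745/(5308416 + 62/101) = -54745/536150078/101 = -54745*101/536150078 = -5529245/536150078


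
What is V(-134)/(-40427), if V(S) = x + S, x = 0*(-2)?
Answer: 134/40427 ≈ 0.0033146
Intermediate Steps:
x = 0
V(S) = S (V(S) = 0 + S = S)
V(-134)/(-40427) = -134/(-40427) = -134*(-1/40427) = 134/40427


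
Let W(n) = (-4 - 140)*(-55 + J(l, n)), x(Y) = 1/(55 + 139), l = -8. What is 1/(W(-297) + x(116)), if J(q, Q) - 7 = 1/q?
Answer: 194/1344421 ≈ 0.00014430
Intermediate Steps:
J(q, Q) = 7 + 1/q
x(Y) = 1/194
W(n) = 6930 (W(n) = (-4 - 140)*(-55 + (7 + 1/(-8))) = -144*(-55 + (7 - ⅛)) = -144*(-55 + 55/8) = -144*(-385/8) = 6930)
1/(W(-297) + x(116)) = 1/(6930 + 1/194) = 1/(1344421/194) = 194/1344421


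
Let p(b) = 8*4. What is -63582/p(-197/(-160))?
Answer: -31791/16 ≈ -1986.9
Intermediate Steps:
p(b) = 32
-63582/p(-197/(-160)) = -63582/32 = -63582*1/32 = -31791/16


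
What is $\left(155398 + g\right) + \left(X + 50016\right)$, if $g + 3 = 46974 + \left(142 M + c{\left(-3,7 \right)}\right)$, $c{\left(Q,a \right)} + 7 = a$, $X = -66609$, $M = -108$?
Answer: $170440$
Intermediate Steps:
$c{\left(Q,a \right)} = -7 + a$
$g = 31635$ ($g = -3 + \left(46974 + \left(142 \left(-108\right) + \left(-7 + 7\right)\right)\right) = -3 + \left(46974 + \left(-15336 + 0\right)\right) = -3 + \left(46974 - 15336\right) = -3 + 31638 = 31635$)
$\left(155398 + g\right) + \left(X + 50016\right) = \left(155398 + 31635\right) + \left(-66609 + 50016\right) = 187033 - 16593 = 170440$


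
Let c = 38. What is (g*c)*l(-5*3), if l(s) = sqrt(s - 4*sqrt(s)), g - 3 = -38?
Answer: -1330*sqrt(-15 - 4*I*sqrt(15)) ≈ -2409.4 + 5686.7*I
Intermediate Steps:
g = -35 (g = 3 - 38 = -35)
(g*c)*l(-5*3) = (-35*38)*sqrt(-5*3 - 4*I*sqrt(15)) = -1330*sqrt(-15 - 4*I*sqrt(15))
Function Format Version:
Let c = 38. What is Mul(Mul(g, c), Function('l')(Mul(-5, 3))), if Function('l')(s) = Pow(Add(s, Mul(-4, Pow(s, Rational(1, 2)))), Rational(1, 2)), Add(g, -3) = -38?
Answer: Mul(-1330, Pow(Add(-15, Mul(-4, I, Pow(15, Rational(1, 2)))), Rational(1, 2))) ≈ Add(-2409.4, Mul(5686.7, I))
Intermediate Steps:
g = -35 (g = Add(3, -38) = -35)
Mul(Mul(g, c), Function('l')(Mul(-5, 3))) = Mul(Mul(-35, 38), Pow(Add(Mul(-5, 3), Mul(-4, Pow(Mul(-5, 3), Rational(1, 2)))), Rational(1, 2))) = Mul(-1330, Pow(Add(-15, Mul(-4, Pow(-15, Rational(1, 2)))), Rational(1, 2))) = Mul(-1330, Pow(Add(-15, Mul(-4, Mul(I, Pow(15, Rational(1, 2))))), Rational(1, 2))) = Mul(-1330, Pow(Add(-15, Mul(-4, I, Pow(15, Rational(1, 2)))), Rational(1, 2)))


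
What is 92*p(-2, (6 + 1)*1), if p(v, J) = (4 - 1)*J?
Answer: 1932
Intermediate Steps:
p(v, J) = 3*J
92*p(-2, (6 + 1)*1) = 92*(3*((6 + 1)*1)) = 92*(3*(7*1)) = 92*(3*7) = 92*21 = 1932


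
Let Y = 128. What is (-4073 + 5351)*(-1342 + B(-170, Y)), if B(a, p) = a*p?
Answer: -29524356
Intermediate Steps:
(-4073 + 5351)*(-1342 + B(-170, Y)) = (-4073 + 5351)*(-1342 - 170*128) = 1278*(-1342 - 21760) = 1278*(-23102) = -29524356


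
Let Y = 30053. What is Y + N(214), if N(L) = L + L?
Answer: 30481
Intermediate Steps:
N(L) = 2*L
Y + N(214) = 30053 + 2*214 = 30053 + 428 = 30481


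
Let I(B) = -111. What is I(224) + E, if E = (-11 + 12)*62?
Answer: -49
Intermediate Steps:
E = 62 (E = 1*62 = 62)
I(224) + E = -111 + 62 = -49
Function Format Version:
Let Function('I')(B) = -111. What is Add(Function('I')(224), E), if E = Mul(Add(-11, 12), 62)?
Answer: -49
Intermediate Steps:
E = 62 (E = Mul(1, 62) = 62)
Add(Function('I')(224), E) = Add(-111, 62) = -49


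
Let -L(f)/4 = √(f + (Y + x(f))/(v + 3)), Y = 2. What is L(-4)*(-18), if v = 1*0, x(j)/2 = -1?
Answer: 144*I ≈ 144.0*I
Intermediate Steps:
x(j) = -2 (x(j) = 2*(-1) = -2)
v = 0
L(f) = -4*√f (L(f) = -4*√(f + (2 - 2)/(0 + 3)) = -4*√(f + 0/3) = -4*√(f + 0*(⅓)) = -4*√(f + 0) = -4*√f)
L(-4)*(-18) = -8*I*(-18) = 144*I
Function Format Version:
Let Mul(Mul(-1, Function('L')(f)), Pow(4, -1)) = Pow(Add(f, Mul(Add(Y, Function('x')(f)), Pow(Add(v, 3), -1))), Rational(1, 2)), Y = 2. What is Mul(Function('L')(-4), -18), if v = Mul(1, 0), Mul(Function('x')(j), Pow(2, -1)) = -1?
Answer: Mul(144, I) ≈ Mul(144.00, I)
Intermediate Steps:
Function('x')(j) = -2 (Function('x')(j) = Mul(2, -1) = -2)
v = 0
Function('L')(f) = Mul(-4, Pow(f, Rational(1, 2))) (Function('L')(f) = Mul(-4, Pow(Add(f, Mul(Add(2, -2), Pow(Add(0, 3), -1))), Rational(1, 2))) = Mul(-4, Pow(Add(f, Mul(0, Pow(3, -1))), Rational(1, 2))) = Mul(-4, Pow(Add(f, Mul(0, Rational(1, 3))), Rational(1, 2))) = Mul(-4, Pow(Add(f, 0), Rational(1, 2))) = Mul(-4, Pow(f, Rational(1, 2))))
Mul(Function('L')(-4), -18) = Mul(Mul(-4, Pow(-4, Rational(1, 2))), -18) = Mul(Mul(-4, Mul(2, I)), -18) = Mul(Mul(-8, I), -18) = Mul(144, I)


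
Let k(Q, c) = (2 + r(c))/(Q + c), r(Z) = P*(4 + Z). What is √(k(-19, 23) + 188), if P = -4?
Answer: √646/2 ≈ 12.708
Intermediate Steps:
r(Z) = -16 - 4*Z (r(Z) = -4*(4 + Z) = -16 - 4*Z)
k(Q, c) = (-14 - 4*c)/(Q + c) (k(Q, c) = (2 + (-16 - 4*c))/(Q + c) = (-14 - 4*c)/(Q + c))
√(k(-19, 23) + 188) = √(2*(-7 - 2*23)/(-19 + 23) + 188) = √(2*(-7 - 46)/4 + 188) = √(2*(¼)*(-53) + 188) = √(-53/2 + 188) = √(323/2) = √646/2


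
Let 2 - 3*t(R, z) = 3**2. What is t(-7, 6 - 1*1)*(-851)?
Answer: 5957/3 ≈ 1985.7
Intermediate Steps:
t(R, z) = -7/3 (t(R, z) = 2/3 - 1/3*3**2 = 2/3 - 1/3*9 = 2/3 - 3 = -7/3)
t(-7, 6 - 1*1)*(-851) = -7/3*(-851) = 5957/3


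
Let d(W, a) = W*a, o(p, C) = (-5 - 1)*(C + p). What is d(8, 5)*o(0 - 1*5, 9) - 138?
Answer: -1098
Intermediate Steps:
o(p, C) = -6*C - 6*p (o(p, C) = -6*(C + p) = -6*C - 6*p)
d(8, 5)*o(0 - 1*5, 9) - 138 = (8*5)*(-6*9 - 6*(0 - 1*5)) - 138 = 40*(-54 - 6*(0 - 5)) - 138 = 40*(-54 - 6*(-5)) - 138 = 40*(-54 + 30) - 138 = 40*(-24) - 138 = -960 - 138 = -1098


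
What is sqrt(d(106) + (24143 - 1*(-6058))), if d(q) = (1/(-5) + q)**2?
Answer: sqrt(1034866)/5 ≈ 203.46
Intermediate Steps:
d(q) = (-1/5 + q)**2
sqrt(d(106) + (24143 - 1*(-6058))) = sqrt((-1 + 5*106)**2/25 + (24143 - 1*(-6058))) = sqrt((-1 + 530)**2/25 + (24143 + 6058)) = sqrt((1/25)*529**2 + 30201) = sqrt((1/25)*279841 + 30201) = sqrt(279841/25 + 30201) = sqrt(1034866/25) = sqrt(1034866)/5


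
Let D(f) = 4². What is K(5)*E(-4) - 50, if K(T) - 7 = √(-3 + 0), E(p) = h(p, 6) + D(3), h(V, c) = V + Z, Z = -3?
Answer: 13 + 9*I*√3 ≈ 13.0 + 15.588*I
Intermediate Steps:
h(V, c) = -3 + V (h(V, c) = V - 3 = -3 + V)
D(f) = 16
E(p) = 13 + p (E(p) = (-3 + p) + 16 = 13 + p)
K(T) = 7 + I*√3 (K(T) = 7 + √(-3 + 0) = 7 + √(-3) = 7 + I*√3)
K(5)*E(-4) - 50 = (7 + I*√3)*(13 - 4) - 50 = (7 + I*√3)*9 - 50 = (63 + 9*I*√3) - 50 = 13 + 9*I*√3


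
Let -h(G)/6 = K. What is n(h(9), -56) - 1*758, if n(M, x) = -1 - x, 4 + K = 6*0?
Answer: -703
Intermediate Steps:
K = -4 (K = -4 + 6*0 = -4 + 0 = -4)
h(G) = 24 (h(G) = -6*(-4) = 24)
n(h(9), -56) - 1*758 = (-1 - 1*(-56)) - 1*758 = (-1 + 56) - 758 = 55 - 758 = -703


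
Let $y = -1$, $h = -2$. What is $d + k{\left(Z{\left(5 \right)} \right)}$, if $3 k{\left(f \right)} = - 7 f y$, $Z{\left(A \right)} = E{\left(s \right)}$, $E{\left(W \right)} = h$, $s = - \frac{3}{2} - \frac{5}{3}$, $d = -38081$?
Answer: $- \frac{114257}{3} \approx -38086.0$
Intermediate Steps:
$s = - \frac{19}{6}$ ($s = \left(-3\right) \frac{1}{2} - \frac{5}{3} = - \frac{3}{2} - \frac{5}{3} = - \frac{19}{6} \approx -3.1667$)
$E{\left(W \right)} = -2$
$Z{\left(A \right)} = -2$
$k{\left(f \right)} = \frac{7 f}{3}$ ($k{\left(f \right)} = \frac{- 7 f \left(-1\right)}{3} = \frac{7 f}{3}$)
$d + k{\left(Z{\left(5 \right)} \right)} = -38081 + \frac{7}{3} \left(-2\right) = -38081 - \frac{14}{3} = - \frac{114257}{3}$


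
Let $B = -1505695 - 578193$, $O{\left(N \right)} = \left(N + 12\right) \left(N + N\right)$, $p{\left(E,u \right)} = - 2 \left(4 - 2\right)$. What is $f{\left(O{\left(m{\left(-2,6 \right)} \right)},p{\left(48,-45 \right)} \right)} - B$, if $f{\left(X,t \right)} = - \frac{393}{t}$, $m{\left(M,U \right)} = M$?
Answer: $\frac{8335945}{4} \approx 2.084 \cdot 10^{6}$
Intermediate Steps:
$p{\left(E,u \right)} = -4$ ($p{\left(E,u \right)} = \left(-2\right) 2 = -4$)
$O{\left(N \right)} = 2 N \left(12 + N\right)$ ($O{\left(N \right)} = \left(12 + N\right) 2 N = 2 N \left(12 + N\right)$)
$B = -2083888$
$f{\left(O{\left(m{\left(-2,6 \right)} \right)},p{\left(48,-45 \right)} \right)} - B = - \frac{393}{-4} - -2083888 = \left(-393\right) \left(- \frac{1}{4}\right) + 2083888 = \frac{393}{4} + 2083888 = \frac{8335945}{4}$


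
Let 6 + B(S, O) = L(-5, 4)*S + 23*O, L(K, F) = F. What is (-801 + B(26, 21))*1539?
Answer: -338580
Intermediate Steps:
B(S, O) = -6 + 4*S + 23*O (B(S, O) = -6 + (4*S + 23*O) = -6 + 4*S + 23*O)
(-801 + B(26, 21))*1539 = (-801 + (-6 + 4*26 + 23*21))*1539 = (-801 + (-6 + 104 + 483))*1539 = (-801 + 581)*1539 = -220*1539 = -338580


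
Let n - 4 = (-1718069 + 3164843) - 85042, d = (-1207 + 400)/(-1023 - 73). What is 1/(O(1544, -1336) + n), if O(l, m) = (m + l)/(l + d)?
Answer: 1693031/2305461489784 ≈ 7.3436e-7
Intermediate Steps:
d = 807/1096 (d = -807/(-1096) = -807*(-1/1096) = 807/1096 ≈ 0.73631)
O(l, m) = (l + m)/(807/1096 + l) (O(l, m) = (m + l)/(l + 807/1096) = (l + m)/(807/1096 + l))
n = 1361736 (n = 4 + ((-1718069 + 3164843) - 85042) = 4 + (1446774 - 85042) = 4 + 1361732 = 1361736)
1/(O(1544, -1336) + n) = 1/(1096*(1544 - 1336)/(807 + 1096*1544) + 1361736) = 1/(1096*208/(807 + 1692224) + 1361736) = 1/(1096*208/1693031 + 1361736) = 1/(1096*(1/1693031)*208 + 1361736) = 1/(227968/1693031 + 1361736) = 1/(2305461489784/1693031) = 1693031/2305461489784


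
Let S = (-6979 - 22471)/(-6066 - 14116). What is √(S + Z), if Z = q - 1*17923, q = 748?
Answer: 10*I*√17487521362/10091 ≈ 131.05*I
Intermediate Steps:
Z = -17175 (Z = 748 - 1*17923 = 748 - 17923 = -17175)
S = 14725/10091 (S = -29450/(-20182) = -29450*(-1/20182) = 14725/10091 ≈ 1.4592)
√(S + Z) = √(14725/10091 - 17175) = √(-173298200/10091) = 10*I*√17487521362/10091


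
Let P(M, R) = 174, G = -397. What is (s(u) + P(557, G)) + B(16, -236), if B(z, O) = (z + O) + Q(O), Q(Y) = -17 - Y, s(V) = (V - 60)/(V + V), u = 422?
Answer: 73187/422 ≈ 173.43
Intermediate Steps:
s(V) = (-60 + V)/(2*V) (s(V) = (-60 + V)/((2*V)) = (-60 + V)*(1/(2*V)) = (-60 + V)/(2*V))
B(z, O) = -17 + z (B(z, O) = (z + O) + (-17 - O) = (O + z) + (-17 - O) = -17 + z)
(s(u) + P(557, G)) + B(16, -236) = ((½)*(-60 + 422)/422 + 174) + (-17 + 16) = ((½)*(1/422)*362 + 174) - 1 = (181/422 + 174) - 1 = 73609/422 - 1 = 73187/422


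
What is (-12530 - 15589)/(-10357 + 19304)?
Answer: -28119/8947 ≈ -3.1428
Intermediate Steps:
(-12530 - 15589)/(-10357 + 19304) = -28119/8947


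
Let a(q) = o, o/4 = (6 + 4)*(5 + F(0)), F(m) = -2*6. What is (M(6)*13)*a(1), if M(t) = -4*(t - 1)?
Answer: 72800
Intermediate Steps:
F(m) = -12
M(t) = 4 - 4*t (M(t) = -4*(-1 + t) = 4 - 4*t)
o = -280 (o = 4*((6 + 4)*(5 - 12)) = 4*(10*(-7)) = 4*(-70) = -280)
a(q) = -280
(M(6)*13)*a(1) = ((4 - 4*6)*13)*(-280) = ((4 - 24)*13)*(-280) = -20*13*(-280) = -260*(-280) = 72800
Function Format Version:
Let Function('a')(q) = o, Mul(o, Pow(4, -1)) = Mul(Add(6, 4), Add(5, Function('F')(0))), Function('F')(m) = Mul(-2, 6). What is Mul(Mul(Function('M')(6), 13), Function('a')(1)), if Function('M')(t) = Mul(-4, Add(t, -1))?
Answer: 72800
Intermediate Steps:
Function('F')(m) = -12
Function('M')(t) = Add(4, Mul(-4, t)) (Function('M')(t) = Mul(-4, Add(-1, t)) = Add(4, Mul(-4, t)))
o = -280 (o = Mul(4, Mul(Add(6, 4), Add(5, -12))) = Mul(4, Mul(10, -7)) = Mul(4, -70) = -280)
Function('a')(q) = -280
Mul(Mul(Function('M')(6), 13), Function('a')(1)) = Mul(Mul(Add(4, Mul(-4, 6)), 13), -280) = Mul(Mul(Add(4, -24), 13), -280) = Mul(Mul(-20, 13), -280) = Mul(-260, -280) = 72800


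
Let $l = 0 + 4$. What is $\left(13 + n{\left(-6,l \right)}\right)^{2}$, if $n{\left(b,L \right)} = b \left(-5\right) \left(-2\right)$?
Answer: $2209$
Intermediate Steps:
$l = 4$
$n{\left(b,L \right)} = 10 b$ ($n{\left(b,L \right)} = - 5 b \left(-2\right) = 10 b$)
$\left(13 + n{\left(-6,l \right)}\right)^{2} = \left(13 + 10 \left(-6\right)\right)^{2} = \left(13 - 60\right)^{2} = \left(-47\right)^{2} = 2209$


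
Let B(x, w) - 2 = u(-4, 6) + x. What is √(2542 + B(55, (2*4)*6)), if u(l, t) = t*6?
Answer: √2635 ≈ 51.332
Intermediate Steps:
u(l, t) = 6*t
B(x, w) = 38 + x (B(x, w) = 2 + (6*6 + x) = 2 + (36 + x) = 38 + x)
√(2542 + B(55, (2*4)*6)) = √(2542 + (38 + 55)) = √(2542 + 93) = √2635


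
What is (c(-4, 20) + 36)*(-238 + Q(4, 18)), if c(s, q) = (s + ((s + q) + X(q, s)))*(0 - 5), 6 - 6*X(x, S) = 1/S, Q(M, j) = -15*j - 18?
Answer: 184363/12 ≈ 15364.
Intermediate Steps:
Q(M, j) = -18 - 15*j
X(x, S) = 1 - 1/(6*S)
c(s, q) = -10*s - 5*q - 5*(-1/6 + s)/s (c(s, q) = (s + ((s + q) + (-1/6 + s)/s))*(0 - 5) = (s + ((q + s) + (-1/6 + s)/s))*(-5) = (s + (q + s + (-1/6 + s)/s))*(-5) = (q + 2*s + (-1/6 + s)/s)*(-5) = -10*s - 5*q - 5*(-1/6 + s)/s)
(c(-4, 20) + 36)*(-238 + Q(4, 18)) = ((-5 - 10*(-4) - 5*20 + (5/6)/(-4)) + 36)*(-238 + (-18 - 15*18)) = ((-5 + 40 - 100 + (5/6)*(-1/4)) + 36)*(-238 + (-18 - 270)) = ((-5 + 40 - 100 - 5/24) + 36)*(-238 - 288) = (-1565/24 + 36)*(-526) = -701/24*(-526) = 184363/12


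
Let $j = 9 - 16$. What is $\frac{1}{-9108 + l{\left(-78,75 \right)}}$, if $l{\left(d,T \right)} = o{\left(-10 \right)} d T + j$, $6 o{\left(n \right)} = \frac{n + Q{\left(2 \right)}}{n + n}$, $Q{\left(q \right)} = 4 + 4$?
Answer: $- \frac{2}{18425} \approx -0.00010855$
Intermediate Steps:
$Q{\left(q \right)} = 8$
$o{\left(n \right)} = \frac{8 + n}{12 n}$ ($o{\left(n \right)} = \frac{\left(n + 8\right) \frac{1}{n + n}}{6} = \frac{\left(8 + n\right) \frac{1}{2 n}}{6} = \frac{\frac{1}{2} \frac{1}{n} \left(8 + n\right)}{6} = \frac{8 + n}{12 n}$)
$j = -7$
$l{\left(d,T \right)} = -7 + \frac{T d}{60}$ ($l{\left(d,T \right)} = \frac{8 - 10}{12 \left(-10\right)} d T - 7 = \frac{1}{12} \left(- \frac{1}{10}\right) \left(-2\right) d T - 7 = \frac{d}{60} T - 7 = \frac{T d}{60} - 7 = -7 + \frac{T d}{60}$)
$\frac{1}{-9108 + l{\left(-78,75 \right)}} = \frac{1}{-9108 + \left(-7 + \frac{1}{60} \cdot 75 \left(-78\right)\right)} = \frac{1}{-9108 - \frac{209}{2}} = \frac{1}{- \frac{18425}{2}} = - \frac{2}{18425}$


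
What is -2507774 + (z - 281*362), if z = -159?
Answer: -2609655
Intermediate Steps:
-2507774 + (z - 281*362) = -2507774 + (-159 - 281*362) = -2507774 + (-159 - 101722) = -2507774 - 101881 = -2609655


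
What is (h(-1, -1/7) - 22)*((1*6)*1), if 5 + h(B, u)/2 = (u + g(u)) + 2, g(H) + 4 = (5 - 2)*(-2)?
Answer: -2028/7 ≈ -289.71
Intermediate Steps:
g(H) = -10 (g(H) = -4 + (5 - 2)*(-2) = -4 + 3*(-2) = -4 - 6 = -10)
h(B, u) = -26 + 2*u (h(B, u) = -10 + 2*((u - 10) + 2) = -10 + 2*((-10 + u) + 2) = -10 + 2*(-8 + u) = -10 + (-16 + 2*u) = -26 + 2*u)
(h(-1, -1/7) - 22)*((1*6)*1) = ((-26 + 2*(-1/7)) - 22)*((1*6)*1) = ((-26 + 2*(-1*⅐)) - 22)*(6*1) = ((-26 + 2*(-⅐)) - 22)*6 = ((-26 - 2/7) - 22)*6 = (-184/7 - 22)*6 = -338/7*6 = -2028/7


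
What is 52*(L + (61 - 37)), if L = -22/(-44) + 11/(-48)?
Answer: 15145/12 ≈ 1262.1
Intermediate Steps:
L = 13/48 (L = -22*(-1/44) + 11*(-1/48) = ½ - 11/48 = 13/48 ≈ 0.27083)
52*(L + (61 - 37)) = 52*(13/48 + (61 - 37)) = 52*(13/48 + 24) = 52*(1165/48) = 15145/12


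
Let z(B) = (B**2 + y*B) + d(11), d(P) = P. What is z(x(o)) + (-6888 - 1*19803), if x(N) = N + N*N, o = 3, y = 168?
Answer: -24520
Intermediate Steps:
x(N) = N + N**2
z(B) = 11 + B**2 + 168*B (z(B) = (B**2 + 168*B) + 11 = 11 + B**2 + 168*B)
z(x(o)) + (-6888 - 1*19803) = (11 + (3*(1 + 3))**2 + 168*(3*(1 + 3))) + (-6888 - 1*19803) = (11 + (3*4)**2 + 168*(3*4)) + (-6888 - 19803) = (11 + 12**2 + 168*12) - 26691 = (11 + 144 + 2016) - 26691 = 2171 - 26691 = -24520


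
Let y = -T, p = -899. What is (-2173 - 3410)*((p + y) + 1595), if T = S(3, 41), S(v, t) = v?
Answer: -3869019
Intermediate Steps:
T = 3
y = -3 (y = -1*3 = -3)
(-2173 - 3410)*((p + y) + 1595) = (-2173 - 3410)*((-899 - 3) + 1595) = -5583*(-902 + 1595) = -5583*693 = -3869019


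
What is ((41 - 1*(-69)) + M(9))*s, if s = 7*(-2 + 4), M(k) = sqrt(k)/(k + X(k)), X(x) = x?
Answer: 4627/3 ≈ 1542.3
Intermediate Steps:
M(k) = 1/(2*sqrt(k)) (M(k) = sqrt(k)/(k + k) = sqrt(k)/((2*k)) = (1/(2*k))*sqrt(k) = 1/(2*sqrt(k)))
s = 14 (s = 7*2 = 14)
((41 - 1*(-69)) + M(9))*s = ((41 - 1*(-69)) + 1/(2*sqrt(9)))*14 = ((41 + 69) + (1/2)*(1/3))*14 = (110 + 1/6)*14 = (661/6)*14 = 4627/3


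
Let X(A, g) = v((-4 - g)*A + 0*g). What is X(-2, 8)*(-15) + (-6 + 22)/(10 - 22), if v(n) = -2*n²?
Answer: 51836/3 ≈ 17279.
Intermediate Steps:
X(A, g) = -2*A²*(-4 - g)² (X(A, g) = -2*((-4 - g)*A + 0*g)² = -2*(A*(-4 - g) + 0)² = -2*A²*(-4 - g)²)
X(-2, 8)*(-15) + (-6 + 22)/(10 - 22) = -2*(-2)²*(4 + 8)²*(-15) + (-6 + 22)/(10 - 22) = -2*4*12²*(-15) + 16/(-12) = -2*4*144*(-15) + 16*(-1/12) = -1152*(-15) - 4/3 = 17280 - 4/3 = 51836/3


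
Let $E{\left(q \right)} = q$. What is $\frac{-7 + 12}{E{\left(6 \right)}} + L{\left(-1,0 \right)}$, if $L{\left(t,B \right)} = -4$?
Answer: $- \frac{19}{6} \approx -3.1667$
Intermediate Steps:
$\frac{-7 + 12}{E{\left(6 \right)}} + L{\left(-1,0 \right)} = \frac{-7 + 12}{6} - 4 = \frac{1}{6} \cdot 5 - 4 = \frac{5}{6} - 4 = - \frac{19}{6}$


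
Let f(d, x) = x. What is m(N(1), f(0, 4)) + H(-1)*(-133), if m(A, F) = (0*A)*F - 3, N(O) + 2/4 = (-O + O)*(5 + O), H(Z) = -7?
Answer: 928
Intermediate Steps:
N(O) = -1/2 (N(O) = -1/2 + (-O + O)*(5 + O) = -1/2 + 0*(5 + O) = -1/2 + 0 = -1/2)
m(A, F) = -3 (m(A, F) = 0*F - 3 = 0 - 3 = -3)
m(N(1), f(0, 4)) + H(-1)*(-133) = -3 - 7*(-133) = -3 + 931 = 928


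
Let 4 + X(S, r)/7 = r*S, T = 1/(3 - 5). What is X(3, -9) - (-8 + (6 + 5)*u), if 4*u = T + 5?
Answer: -1771/8 ≈ -221.38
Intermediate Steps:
T = -½ (T = 1/(-2) = -½ ≈ -0.50000)
u = 9/8 (u = (-½ + 5)/4 = (¼)*(9/2) = 9/8 ≈ 1.1250)
X(S, r) = -28 + 7*S*r (X(S, r) = -28 + 7*(r*S) = -28 + 7*(S*r) = -28 + 7*S*r)
X(3, -9) - (-8 + (6 + 5)*u) = (-28 + 7*3*(-9)) - (-8 + (6 + 5)*(9/8)) = (-28 - 189) - (-8 + 11*(9/8)) = -217 - (-8 + 99/8) = -217 - 1*35/8 = -217 - 35/8 = -1771/8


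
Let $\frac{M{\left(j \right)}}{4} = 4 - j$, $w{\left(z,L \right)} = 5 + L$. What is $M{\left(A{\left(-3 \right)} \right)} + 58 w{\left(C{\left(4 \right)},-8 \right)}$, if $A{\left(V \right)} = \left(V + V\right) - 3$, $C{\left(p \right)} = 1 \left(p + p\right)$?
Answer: $-122$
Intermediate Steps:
$C{\left(p \right)} = 2 p$ ($C{\left(p \right)} = 1 \cdot 2 p = 2 p$)
$A{\left(V \right)} = -3 + 2 V$ ($A{\left(V \right)} = 2 V - 3 = -3 + 2 V$)
$M{\left(j \right)} = 16 - 4 j$ ($M{\left(j \right)} = 4 \left(4 - j\right) = 16 - 4 j$)
$M{\left(A{\left(-3 \right)} \right)} + 58 w{\left(C{\left(4 \right)},-8 \right)} = \left(16 - 4 \left(-3 + 2 \left(-3\right)\right)\right) + 58 \left(5 - 8\right) = \left(16 - 4 \left(-3 - 6\right)\right) + 58 \left(-3\right) = \left(16 - -36\right) - 174 = \left(16 + 36\right) - 174 = 52 - 174 = -122$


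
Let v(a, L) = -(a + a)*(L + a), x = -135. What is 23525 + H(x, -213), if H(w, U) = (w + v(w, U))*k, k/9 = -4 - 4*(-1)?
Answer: 23525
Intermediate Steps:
v(a, L) = -2*a*(L + a)
k = 0 (k = 9*(-4 - 4*(-1)) = 9*(-4 + 4) = 9*0 = 0)
H(w, U) = 0 (H(w, U) = (w - 2*w*(U + w))*0 = 0)
23525 + H(x, -213) = 23525 + 0 = 23525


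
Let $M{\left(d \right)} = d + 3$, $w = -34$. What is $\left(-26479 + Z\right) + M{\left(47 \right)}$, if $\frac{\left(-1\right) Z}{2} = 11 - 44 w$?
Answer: $-29443$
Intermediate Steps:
$Z = -3014$ ($Z = - 2 \left(11 - -1496\right) = - 2 \left(11 + 1496\right) = \left(-2\right) 1507 = -3014$)
$M{\left(d \right)} = 3 + d$
$\left(-26479 + Z\right) + M{\left(47 \right)} = \left(-26479 - 3014\right) + \left(3 + 47\right) = -29493 + 50 = -29443$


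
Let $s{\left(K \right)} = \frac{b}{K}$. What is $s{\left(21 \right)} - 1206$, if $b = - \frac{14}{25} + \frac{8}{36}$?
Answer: $- \frac{5698426}{4725} \approx -1206.0$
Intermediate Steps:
$b = - \frac{76}{225}$ ($b = \left(-14\right) \frac{1}{25} + 8 \cdot \frac{1}{36} = - \frac{14}{25} + \frac{2}{9} = - \frac{76}{225} \approx -0.33778$)
$s{\left(K \right)} = - \frac{76}{225 K}$
$s{\left(21 \right)} - 1206 = - \frac{76}{225 \cdot 21} - 1206 = \left(- \frac{76}{225}\right) \frac{1}{21} - 1206 = - \frac{76}{4725} - 1206 = - \frac{5698426}{4725}$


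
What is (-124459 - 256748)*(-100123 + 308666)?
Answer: -79498051401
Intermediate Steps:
(-124459 - 256748)*(-100123 + 308666) = -381207*208543 = -79498051401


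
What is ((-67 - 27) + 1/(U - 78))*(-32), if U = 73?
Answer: 15072/5 ≈ 3014.4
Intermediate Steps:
((-67 - 27) + 1/(U - 78))*(-32) = ((-67 - 27) + 1/(73 - 78))*(-32) = (-94 + 1/(-5))*(-32) = (-94 - ⅕)*(-32) = -471/5*(-32) = 15072/5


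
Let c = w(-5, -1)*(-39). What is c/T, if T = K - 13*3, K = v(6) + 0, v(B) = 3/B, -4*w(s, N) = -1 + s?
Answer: 117/77 ≈ 1.5195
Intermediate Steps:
w(s, N) = 1/4 - s/4 (w(s, N) = -(-1 + s)/4 = 1/4 - s/4)
c = -117/2 (c = (1/4 - 1/4*(-5))*(-39) = (1/4 + 5/4)*(-39) = (3/2)*(-39) = -117/2 ≈ -58.500)
K = 1/2 (K = 3/6 + 0 = 3*(1/6) + 0 = 1/2 + 0 = 1/2 ≈ 0.50000)
T = -77/2 (T = 1/2 - 13*3 = 1/2 - 39 = -77/2 ≈ -38.500)
c/T = -117/(2*(-77/2)) = -117/2*(-2/77) = 117/77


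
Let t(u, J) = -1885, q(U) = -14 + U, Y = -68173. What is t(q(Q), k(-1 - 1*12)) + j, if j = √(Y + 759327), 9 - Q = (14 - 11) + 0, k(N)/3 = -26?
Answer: -1885 + √691154 ≈ -1053.6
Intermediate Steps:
k(N) = -78 (k(N) = 3*(-26) = -78)
Q = 6 (Q = 9 - ((14 - 11) + 0) = 9 - (3 + 0) = 9 - 1*3 = 9 - 3 = 6)
j = √691154 (j = √(-68173 + 759327) = √691154 ≈ 831.36)
t(q(Q), k(-1 - 1*12)) + j = -1885 + √691154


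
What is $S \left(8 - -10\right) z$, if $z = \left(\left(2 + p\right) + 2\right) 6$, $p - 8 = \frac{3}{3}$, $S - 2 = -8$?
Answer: $-8424$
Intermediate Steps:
$S = -6$ ($S = 2 - 8 = -6$)
$p = 9$ ($p = 8 + \frac{3}{3} = 8 + 3 \cdot \frac{1}{3} = 8 + 1 = 9$)
$z = 78$ ($z = \left(\left(2 + 9\right) + 2\right) 6 = \left(11 + 2\right) 6 = 13 \cdot 6 = 78$)
$S \left(8 - -10\right) z = - 6 \left(8 - -10\right) 78 = - 6 \left(8 + 10\right) 78 = \left(-6\right) 18 \cdot 78 = \left(-108\right) 78 = -8424$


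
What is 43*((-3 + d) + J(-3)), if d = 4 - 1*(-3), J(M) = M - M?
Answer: 172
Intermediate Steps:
J(M) = 0
d = 7 (d = 4 + 3 = 7)
43*((-3 + d) + J(-3)) = 43*((-3 + 7) + 0) = 43*(4 + 0) = 43*4 = 172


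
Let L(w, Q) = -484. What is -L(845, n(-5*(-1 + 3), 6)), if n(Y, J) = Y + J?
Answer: 484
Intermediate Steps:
n(Y, J) = J + Y
-L(845, n(-5*(-1 + 3), 6)) = -1*(-484) = 484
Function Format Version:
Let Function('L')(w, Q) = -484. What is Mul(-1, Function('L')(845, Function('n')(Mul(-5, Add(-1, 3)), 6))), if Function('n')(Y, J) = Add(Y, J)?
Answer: 484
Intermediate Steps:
Function('n')(Y, J) = Add(J, Y)
Mul(-1, Function('L')(845, Function('n')(Mul(-5, Add(-1, 3)), 6))) = Mul(-1, -484) = 484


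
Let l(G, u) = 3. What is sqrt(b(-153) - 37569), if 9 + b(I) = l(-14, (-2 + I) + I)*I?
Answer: I*sqrt(38037) ≈ 195.03*I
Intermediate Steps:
b(I) = -9 + 3*I
sqrt(b(-153) - 37569) = sqrt((-9 + 3*(-153)) - 37569) = sqrt((-9 - 459) - 37569) = sqrt(-468 - 37569) = sqrt(-38037) = I*sqrt(38037)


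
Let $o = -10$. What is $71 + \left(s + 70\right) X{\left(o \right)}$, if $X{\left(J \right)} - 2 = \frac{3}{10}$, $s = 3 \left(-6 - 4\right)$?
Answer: $163$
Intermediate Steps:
$s = -30$ ($s = 3 \left(-10\right) = -30$)
$X{\left(J \right)} = \frac{23}{10}$ ($X{\left(J \right)} = 2 + \frac{3}{10} = \frac{23}{10}$)
$71 + \left(s + 70\right) X{\left(o \right)} = 71 + \left(-30 + 70\right) \frac{23}{10} = 71 + 40 \cdot \frac{23}{10} = 71 + 92 = 163$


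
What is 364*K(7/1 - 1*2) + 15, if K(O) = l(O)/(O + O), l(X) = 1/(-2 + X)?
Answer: 407/15 ≈ 27.133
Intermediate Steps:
K(O) = 1/(2*O*(-2 + O)) (K(O) = 1/((O + O)*(-2 + O)) = 1/(((2*O))*(-2 + O)) = (1/(2*O))/(-2 + O) = 1/(2*O*(-2 + O)))
364*K(7/1 - 1*2) + 15 = 364*(1/(2*(7/1 - 1*2)*(-2 + (7/1 - 1*2)))) + 15 = 364*(1/(2*(7*1 - 2)*(-2 + (7*1 - 2)))) + 15 = 364*(1/(2*(7 - 2)*(-2 + (7 - 2)))) + 15 = 364*((1/2)/(5*(-2 + 5))) + 15 = 364*((1/2)*(1/5)/3) + 15 = 364*((1/2)*(1/5)*(1/3)) + 15 = 364*(1/30) + 15 = 182/15 + 15 = 407/15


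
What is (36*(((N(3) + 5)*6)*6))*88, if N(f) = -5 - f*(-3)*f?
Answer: 3079296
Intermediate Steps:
N(f) = -5 + 3*f**2 (N(f) = -5 - (-3*f)*f = -5 - (-3)*f**2 = -5 + 3*f**2)
(36*(((N(3) + 5)*6)*6))*88 = (36*((((-5 + 3*3**2) + 5)*6)*6))*88 = (36*((((-5 + 3*9) + 5)*6)*6))*88 = (36*((((-5 + 27) + 5)*6)*6))*88 = (36*(((22 + 5)*6)*6))*88 = (36*((27*6)*6))*88 = (36*(162*6))*88 = (36*972)*88 = 34992*88 = 3079296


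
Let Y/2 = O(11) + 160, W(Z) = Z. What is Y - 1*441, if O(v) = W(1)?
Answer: -119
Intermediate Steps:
O(v) = 1
Y = 322 (Y = 2*(1 + 160) = 2*161 = 322)
Y - 1*441 = 322 - 1*441 = 322 - 441 = -119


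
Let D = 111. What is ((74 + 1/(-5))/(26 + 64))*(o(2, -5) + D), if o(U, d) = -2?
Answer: 4469/50 ≈ 89.380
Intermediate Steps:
((74 + 1/(-5))/(26 + 64))*(o(2, -5) + D) = ((74 + 1/(-5))/(26 + 64))*(-2 + 111) = ((74 - ⅕)/90)*109 = ((369/5)*(1/90))*109 = (41/50)*109 = 4469/50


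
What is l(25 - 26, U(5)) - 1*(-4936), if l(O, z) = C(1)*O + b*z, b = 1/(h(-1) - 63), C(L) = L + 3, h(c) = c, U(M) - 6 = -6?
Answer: 4932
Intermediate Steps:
U(M) = 0 (U(M) = 6 - 6 = 0)
C(L) = 3 + L
b = -1/64 (b = 1/(-1 - 63) = 1/(-64) = -1/64 ≈ -0.015625)
l(O, z) = 4*O - z/64 (l(O, z) = (3 + 1)*O - z/64 = 4*O - z/64)
l(25 - 26, U(5)) - 1*(-4936) = (4*(25 - 26) - 1/64*0) - 1*(-4936) = (4*(-1) + 0) + 4936 = (-4 + 0) + 4936 = -4 + 4936 = 4932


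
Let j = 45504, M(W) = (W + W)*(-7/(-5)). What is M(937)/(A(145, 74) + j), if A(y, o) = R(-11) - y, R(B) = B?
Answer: 6559/113370 ≈ 0.057855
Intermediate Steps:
M(W) = 14*W/5 (M(W) = (2*W)*(-7*(-⅕)) = (2*W)*(7/5) = 14*W/5)
A(y, o) = -11 - y
M(937)/(A(145, 74) + j) = ((14/5)*937)/((-11 - 1*145) + 45504) = 13118/(5*((-11 - 145) + 45504)) = 13118/(5*(-156 + 45504)) = (13118/5)/45348 = (13118/5)*(1/45348) = 6559/113370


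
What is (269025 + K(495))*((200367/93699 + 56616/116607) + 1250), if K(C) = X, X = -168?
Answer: 136281802733347473/404665159 ≈ 3.3678e+8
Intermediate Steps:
K(C) = -168
(269025 + K(495))*((200367/93699 + 56616/116607) + 1250) = (269025 - 168)*((200367/93699 + 56616/116607) + 1250) = 268857*((200367*(1/93699) + 56616*(1/116607)) + 1250) = 268857*((22263/10411 + 18872/38869) + 1250) = 268857*(1061816939/404665159 + 1250) = 268857*(506893265689/404665159) = 136281802733347473/404665159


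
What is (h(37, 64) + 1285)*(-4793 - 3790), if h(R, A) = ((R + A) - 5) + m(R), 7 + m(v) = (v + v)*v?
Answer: -35293296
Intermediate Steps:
m(v) = -7 + 2*v² (m(v) = -7 + (v + v)*v = -7 + (2*v)*v = -7 + 2*v²)
h(R, A) = -12 + A + R + 2*R² (h(R, A) = ((R + A) - 5) + (-7 + 2*R²) = ((A + R) - 5) + (-7 + 2*R²) = (-5 + A + R) + (-7 + 2*R²) = -12 + A + R + 2*R²)
(h(37, 64) + 1285)*(-4793 - 3790) = ((-12 + 64 + 37 + 2*37²) + 1285)*(-4793 - 3790) = ((-12 + 64 + 37 + 2*1369) + 1285)*(-8583) = ((-12 + 64 + 37 + 2738) + 1285)*(-8583) = (2827 + 1285)*(-8583) = 4112*(-8583) = -35293296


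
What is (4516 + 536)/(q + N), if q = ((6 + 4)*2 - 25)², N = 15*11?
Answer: 2526/95 ≈ 26.589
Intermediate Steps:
N = 165
q = 25 (q = (10*2 - 25)² = (20 - 25)² = (-5)² = 25)
(4516 + 536)/(q + N) = (4516 + 536)/(25 + 165) = 5052/190 = 5052*(1/190) = 2526/95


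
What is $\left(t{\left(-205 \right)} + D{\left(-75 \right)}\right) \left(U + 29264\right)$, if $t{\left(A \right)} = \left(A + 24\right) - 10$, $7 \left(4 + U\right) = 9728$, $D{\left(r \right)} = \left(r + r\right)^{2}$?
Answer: $683764476$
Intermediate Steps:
$D{\left(r \right)} = 4 r^{2}$ ($D{\left(r \right)} = \left(2 r\right)^{2} = 4 r^{2}$)
$U = \frac{9700}{7}$ ($U = -4 + \frac{1}{7} \cdot 9728 = -4 + \frac{9728}{7} = \frac{9700}{7} \approx 1385.7$)
$t{\left(A \right)} = 14 + A$ ($t{\left(A \right)} = \left(24 + A\right) - 10 = 14 + A$)
$\left(t{\left(-205 \right)} + D{\left(-75 \right)}\right) \left(U + 29264\right) = \left(\left(14 - 205\right) + 4 \left(-75\right)^{2}\right) \left(\frac{9700}{7} + 29264\right) = \left(-191 + 4 \cdot 5625\right) \frac{214548}{7} = \left(-191 + 22500\right) \frac{214548}{7} = 22309 \cdot \frac{214548}{7} = 683764476$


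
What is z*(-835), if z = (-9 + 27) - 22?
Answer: 3340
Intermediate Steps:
z = -4 (z = 18 - 22 = -4)
z*(-835) = -4*(-835) = 3340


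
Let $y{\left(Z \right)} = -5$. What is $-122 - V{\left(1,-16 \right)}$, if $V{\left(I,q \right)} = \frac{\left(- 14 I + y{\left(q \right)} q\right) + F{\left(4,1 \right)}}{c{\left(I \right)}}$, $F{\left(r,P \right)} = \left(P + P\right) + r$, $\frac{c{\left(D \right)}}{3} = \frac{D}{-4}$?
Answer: $-26$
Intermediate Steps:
$c{\left(D \right)} = - \frac{3 D}{4}$ ($c{\left(D \right)} = 3 \frac{D}{-4} = 3 D \left(- \frac{1}{4}\right) = 3 \left(- \frac{D}{4}\right) = - \frac{3 D}{4}$)
$F{\left(r,P \right)} = r + 2 P$ ($F{\left(r,P \right)} = 2 P + r = r + 2 P$)
$V{\left(I,q \right)} = - \frac{4 \left(6 - 14 I - 5 q\right)}{3 I}$ ($V{\left(I,q \right)} = \frac{\left(- 14 I - 5 q\right) + \left(4 + 2 \cdot 1\right)}{\left(- \frac{3}{4}\right) I} = \left(\left(- 14 I - 5 q\right) + \left(4 + 2\right)\right) \left(- \frac{4}{3 I}\right) = \left(\left(- 14 I - 5 q\right) + 6\right) \left(- \frac{4}{3 I}\right) = \left(6 - 14 I - 5 q\right) \left(- \frac{4}{3 I}\right) = - \frac{4 \left(6 - 14 I - 5 q\right)}{3 I}$)
$-122 - V{\left(1,-16 \right)} = -122 - \frac{4 \left(-6 + 5 \left(-16\right) + 14 \cdot 1\right)}{3 \cdot 1} = -122 - \frac{4}{3} \cdot 1 \left(-6 - 80 + 14\right) = -122 - \frac{4}{3} \cdot 1 \left(-72\right) = -122 - -96 = -122 + 96 = -26$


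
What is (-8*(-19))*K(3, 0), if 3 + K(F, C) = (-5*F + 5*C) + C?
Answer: -2736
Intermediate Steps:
K(F, C) = -3 - 5*F + 6*C (K(F, C) = -3 + ((-5*F + 5*C) + C) = -3 + (-5*F + 6*C) = -3 - 5*F + 6*C)
(-8*(-19))*K(3, 0) = (-8*(-19))*(-3 - 5*3 + 6*0) = 152*(-3 - 15 + 0) = 152*(-18) = -2736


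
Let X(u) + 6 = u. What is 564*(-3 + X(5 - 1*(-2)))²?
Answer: 2256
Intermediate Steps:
X(u) = -6 + u
564*(-3 + X(5 - 1*(-2)))² = 564*(-3 + (-6 + (5 - 1*(-2))))² = 564*(-3 + (-6 + (5 + 2)))² = 564*(-3 + (-6 + 7))² = 564*(-3 + 1)² = 564*(-2)² = 564*4 = 2256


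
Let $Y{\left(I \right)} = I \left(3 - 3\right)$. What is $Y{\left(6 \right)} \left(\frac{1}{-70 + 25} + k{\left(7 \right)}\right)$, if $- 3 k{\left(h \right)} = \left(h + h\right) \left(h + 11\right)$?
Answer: $0$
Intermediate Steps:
$Y{\left(I \right)} = 0$ ($Y{\left(I \right)} = I 0 = 0$)
$k{\left(h \right)} = - \frac{2 h \left(11 + h\right)}{3}$ ($k{\left(h \right)} = - \frac{\left(h + h\right) \left(h + 11\right)}{3} = - \frac{2 h \left(11 + h\right)}{3}$)
$Y{\left(6 \right)} \left(\frac{1}{-70 + 25} + k{\left(7 \right)}\right) = 0 \left(\frac{1}{-70 + 25} - \frac{14 \left(11 + 7\right)}{3}\right) = 0 \left(\frac{1}{-45} - \frac{14}{3} \cdot 18\right) = 0 \left(- \frac{1}{45} - 84\right) = 0 \left(- \frac{3781}{45}\right) = 0$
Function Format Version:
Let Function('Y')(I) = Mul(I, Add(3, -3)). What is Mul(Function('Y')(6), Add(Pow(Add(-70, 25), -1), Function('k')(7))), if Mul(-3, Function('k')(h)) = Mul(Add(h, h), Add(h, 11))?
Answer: 0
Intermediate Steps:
Function('Y')(I) = 0 (Function('Y')(I) = Mul(I, 0) = 0)
Function('k')(h) = Mul(Rational(-2, 3), h, Add(11, h)) (Function('k')(h) = Mul(Rational(-1, 3), Mul(Add(h, h), Add(h, 11))) = Mul(Rational(-1, 3), Mul(Mul(2, h), Add(11, h))) = Mul(Rational(-1, 3), Mul(2, h, Add(11, h))) = Mul(Rational(-2, 3), h, Add(11, h)))
Mul(Function('Y')(6), Add(Pow(Add(-70, 25), -1), Function('k')(7))) = Mul(0, Add(Pow(Add(-70, 25), -1), Mul(Rational(-2, 3), 7, Add(11, 7)))) = Mul(0, Add(Pow(-45, -1), Mul(Rational(-2, 3), 7, 18))) = Mul(0, Add(Rational(-1, 45), -84)) = Mul(0, Rational(-3781, 45)) = 0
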